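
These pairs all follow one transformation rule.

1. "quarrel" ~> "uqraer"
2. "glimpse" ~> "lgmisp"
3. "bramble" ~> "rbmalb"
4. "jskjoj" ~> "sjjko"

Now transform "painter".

In each case the input is transformed by: delete the last character, then swap each adjacent pair of characters (1↔2, 3↔4, ...).
On "painter": the first step gives "painte", and the second then gives "apniet".
(Check on "jskjoj": → "jskjo" → "sjjko" ✓)

apniet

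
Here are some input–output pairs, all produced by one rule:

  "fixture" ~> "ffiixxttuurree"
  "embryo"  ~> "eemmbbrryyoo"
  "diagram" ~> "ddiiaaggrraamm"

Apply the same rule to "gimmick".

ggiimmmmiicckk

The pattern: double every character.
On "gimmick" that produces "ggiimmmmiicckk".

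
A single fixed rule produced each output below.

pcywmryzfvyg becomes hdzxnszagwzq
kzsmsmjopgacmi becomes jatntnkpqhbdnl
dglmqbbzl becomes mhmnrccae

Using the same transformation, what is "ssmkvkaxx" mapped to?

ytnlwlbyt

The pattern: swap the first and last characters, then shift every letter 1 place forward in the alphabet (wrapping around).
Working it through for "ssmkvkaxx": intermediate "xsmkvkaxs", final "ytnlwlbyt".
(Check on "dglmqbbzl": → "lglmqbbzd" → "mhmnrccae" ✓)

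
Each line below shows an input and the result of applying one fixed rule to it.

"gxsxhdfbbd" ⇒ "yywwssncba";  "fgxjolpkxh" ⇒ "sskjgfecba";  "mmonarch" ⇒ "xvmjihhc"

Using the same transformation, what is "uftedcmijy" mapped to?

What's happening: shift every letter 5 places backward in the alphabet (wrapping around), then sort the characters into reverse alphabetical order.
Applying both steps to "uftedcmijy": "paozyxhdet", then "zyxtpoheda".

zyxtpoheda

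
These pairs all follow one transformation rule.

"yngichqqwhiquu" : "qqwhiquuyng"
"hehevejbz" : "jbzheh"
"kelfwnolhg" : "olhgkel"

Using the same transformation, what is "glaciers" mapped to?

The pattern: move the first 3 characters to the end (rotate left by 3), then delete the first 3 characters.
Working it through for "glaciers": intermediate "ciersgla", final "rsgla".

rsgla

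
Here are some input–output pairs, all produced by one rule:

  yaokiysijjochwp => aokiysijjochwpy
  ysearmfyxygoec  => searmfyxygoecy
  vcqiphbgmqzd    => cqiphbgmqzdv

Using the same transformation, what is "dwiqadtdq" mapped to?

wiqadtdqd

The transformation: move the first character to the end.
On "dwiqadtdq" that produces "wiqadtdqd".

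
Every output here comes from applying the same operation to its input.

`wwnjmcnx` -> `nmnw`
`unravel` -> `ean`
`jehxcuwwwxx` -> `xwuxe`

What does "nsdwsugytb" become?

tgsdn

The rule is to reverse the string, then keep every other character starting from the second (positions 2nd, 4th, 6th, ...).
Working it through for "nsdwsugytb": intermediate "btyguswdsn", final "tgsdn".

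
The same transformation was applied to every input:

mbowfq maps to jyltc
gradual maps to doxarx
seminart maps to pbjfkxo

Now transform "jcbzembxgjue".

Rule — shift every letter 3 places backward in the alphabet (wrapping around), then delete the last character.
Applying both steps to "jcbzembxgjue": "gzywbjyudgrb", then "gzywbjyudgr".

gzywbjyudgr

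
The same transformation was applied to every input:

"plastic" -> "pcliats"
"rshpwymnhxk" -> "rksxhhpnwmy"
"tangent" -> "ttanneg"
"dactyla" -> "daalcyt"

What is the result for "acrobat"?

The transformation: take characters alternately from the front and the back (1st, last, 2nd, 2nd-last, ...).
On "acrobat" that produces "atcarbo".

atcarbo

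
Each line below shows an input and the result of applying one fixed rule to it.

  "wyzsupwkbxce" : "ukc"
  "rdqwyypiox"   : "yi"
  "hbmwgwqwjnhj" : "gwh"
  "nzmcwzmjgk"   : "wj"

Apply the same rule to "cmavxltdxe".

xd

The pattern: delete the first 3 characters, then keep one character in every 3, starting at position 2 (positions 2nd, 5th, 8th, ...).
Applying both steps to "cmavxltdxe": "vxltdxe", then "xd".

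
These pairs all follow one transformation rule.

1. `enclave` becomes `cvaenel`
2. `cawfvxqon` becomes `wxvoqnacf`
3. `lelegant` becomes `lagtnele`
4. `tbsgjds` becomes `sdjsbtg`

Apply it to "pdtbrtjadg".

In each case the input is transformed by: swap each adjacent pair of characters (1↔2, 3↔4, ...), then move the first 3 characters to the end (rotate left by 3).
On "pdtbrtjadg" that produces "ttrajgddpb".

ttrajgddpb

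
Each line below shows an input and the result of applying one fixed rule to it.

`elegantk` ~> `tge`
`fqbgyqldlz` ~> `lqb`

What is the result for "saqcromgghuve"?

Each output is the input with this applied: reverse the string, then keep one character in every 3, starting at position 2 (positions 2nd, 5th, 8th, ...).
For "saqcromgghuve", step one produces "evuhggmorcqas"; step two turns that into "vgoq".
(Check on "fqbgyqldlz": → "zldlqygbqf" → "lqb" ✓)

vgoq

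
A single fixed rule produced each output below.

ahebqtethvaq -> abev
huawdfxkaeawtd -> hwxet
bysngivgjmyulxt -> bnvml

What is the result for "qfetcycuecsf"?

The transformation: keep one character in every 3, starting at position 1 (positions 1st, 4th, 7th, ...).
So "qfetcycuecsf" becomes "qtcc".

qtcc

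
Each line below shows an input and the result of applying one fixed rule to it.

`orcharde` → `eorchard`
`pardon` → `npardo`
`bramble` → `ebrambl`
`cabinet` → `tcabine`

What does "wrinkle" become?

What's happening: move the last character to the front.
For "wrinkle" the result is "ewrinkl".

ewrinkl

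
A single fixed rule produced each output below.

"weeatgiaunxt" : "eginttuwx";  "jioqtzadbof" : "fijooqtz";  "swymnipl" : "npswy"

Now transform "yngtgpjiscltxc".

Looking at the pairs, the operation is to sort the characters into alphabetical order, then delete the first 3 characters.
Starting from "yngtgpjiscltxc": after the first operation, "ccggijlnpsttxy"; after the second, "gijlnpsttxy".

gijlnpsttxy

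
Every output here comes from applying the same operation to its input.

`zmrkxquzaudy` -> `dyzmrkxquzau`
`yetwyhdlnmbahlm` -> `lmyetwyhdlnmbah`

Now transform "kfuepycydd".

The transformation: move the last 2 characters to the front (rotate right by 2).
So "kfuepycydd" becomes "ddkfuepycy".

ddkfuepycy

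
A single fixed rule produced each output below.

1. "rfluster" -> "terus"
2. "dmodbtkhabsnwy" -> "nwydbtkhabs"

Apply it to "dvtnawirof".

rofnawi

The pattern: delete the first 3 characters, then move the last 3 characters to the front (rotate right by 3).
Applying both steps to "dvtnawirof": "nawirof", then "rofnawi".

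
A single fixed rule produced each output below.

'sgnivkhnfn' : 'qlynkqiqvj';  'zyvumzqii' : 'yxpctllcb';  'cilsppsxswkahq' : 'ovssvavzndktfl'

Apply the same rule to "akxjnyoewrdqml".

amqbrhzugtpodn

The rule is to move the first 2 characters to the end (rotate left by 2), then shift every letter 3 places forward in the alphabet (wrapping around).
So "akxjnyoewrdqml" becomes "amqbrhzugtpodn".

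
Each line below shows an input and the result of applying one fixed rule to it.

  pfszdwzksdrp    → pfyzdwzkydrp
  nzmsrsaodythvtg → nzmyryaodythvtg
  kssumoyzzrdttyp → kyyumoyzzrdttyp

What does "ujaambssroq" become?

ujaambyyroq

The transformation: replace every "s" with "y".
Applying that to "ujaambssroq" gives "ujaambyyroq".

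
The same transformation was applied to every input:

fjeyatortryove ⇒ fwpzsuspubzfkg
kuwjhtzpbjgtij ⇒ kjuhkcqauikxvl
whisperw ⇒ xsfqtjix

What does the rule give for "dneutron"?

In each case the input is transformed by: shift every letter 1 place forward in the alphabet (wrapping around), then reverse the string.
Starting from "dneutron": after the first operation, "eofvuspo"; after the second, "opsuvfoe".

opsuvfoe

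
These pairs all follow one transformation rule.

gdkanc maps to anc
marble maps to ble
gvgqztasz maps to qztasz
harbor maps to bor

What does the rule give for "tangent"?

Looking at the pairs, the operation is to delete the first 3 characters.
On "tangent" that produces "gent".

gent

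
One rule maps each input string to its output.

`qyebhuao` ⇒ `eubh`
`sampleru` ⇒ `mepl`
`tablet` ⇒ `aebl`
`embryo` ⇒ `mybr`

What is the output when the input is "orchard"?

rcah

The pattern: take characters alternately from the front and the back (1st, last, 2nd, 2nd-last, ...), then keep only the last 4 characters.
Applying both steps to "orchard": "odrrcah", then "rcah".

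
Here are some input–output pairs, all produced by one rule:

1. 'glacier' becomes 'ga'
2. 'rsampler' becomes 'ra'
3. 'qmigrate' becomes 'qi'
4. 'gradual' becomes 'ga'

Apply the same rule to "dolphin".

dl

Looking at the pairs, the operation is to keep every other character starting from the first (positions 1st, 3rd, 5th, ...), then keep only the first 2 characters.
On "dolphin": the first step gives "dlhn", and the second then gives "dl".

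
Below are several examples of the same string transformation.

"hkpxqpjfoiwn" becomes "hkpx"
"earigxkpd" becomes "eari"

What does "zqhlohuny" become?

zqhl

The transformation: keep only the first 4 characters.
For "zqhlohuny" the result is "zqhl".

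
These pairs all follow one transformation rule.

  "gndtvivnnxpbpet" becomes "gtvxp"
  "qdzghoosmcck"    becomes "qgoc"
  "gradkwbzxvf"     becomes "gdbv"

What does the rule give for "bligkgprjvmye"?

Each output is the input with this applied: keep one character in every 3, starting at position 1 (positions 1st, 4th, 7th, ...).
Applying that to "bligkgprjvmye" gives "bgpve".

bgpve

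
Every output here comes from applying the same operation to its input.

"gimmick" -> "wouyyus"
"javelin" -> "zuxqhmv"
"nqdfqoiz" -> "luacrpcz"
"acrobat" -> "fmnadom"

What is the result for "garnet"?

Each output is the input with this applied: reverse the string, then shift every letter 12 places forward in the alphabet (wrapping around).
For "garnet", step one produces "tenrag"; step two turns that into "fqzdms".

fqzdms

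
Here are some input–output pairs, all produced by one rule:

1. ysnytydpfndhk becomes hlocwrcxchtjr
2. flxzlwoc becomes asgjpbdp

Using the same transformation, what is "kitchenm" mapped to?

In each case the input is transformed by: shift every letter 4 places forward in the alphabet (wrapping around), then move the last 3 characters to the front (rotate right by 3).
Applying both steps to "kitchenm": "omxglirq", then "irqomxgl".

irqomxgl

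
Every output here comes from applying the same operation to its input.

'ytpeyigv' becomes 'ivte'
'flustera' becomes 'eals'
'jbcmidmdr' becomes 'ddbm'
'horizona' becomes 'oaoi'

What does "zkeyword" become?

Rule — keep every other character starting from the second (positions 2nd, 4th, 6th, ...), then move the last 2 characters to the front (rotate right by 2).
On "zkeyword" that produces "odky".

odky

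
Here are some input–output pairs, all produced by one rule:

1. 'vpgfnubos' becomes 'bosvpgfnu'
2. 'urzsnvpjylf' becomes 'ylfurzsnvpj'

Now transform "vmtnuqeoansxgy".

Looking at the pairs, the operation is to move the last 3 characters to the front (rotate right by 3).
On "vmtnuqeoansxgy" that produces "xgyvmtnuqeoans".

xgyvmtnuqeoans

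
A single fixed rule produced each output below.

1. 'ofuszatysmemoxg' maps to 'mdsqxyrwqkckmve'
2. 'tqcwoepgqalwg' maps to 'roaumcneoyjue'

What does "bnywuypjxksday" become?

zlwuswnhviqbyw

In each case the input is transformed by: shift every letter 2 places backward in the alphabet (wrapping around).
For "bnywuypjxksday" the result is "zlwuswnhviqbyw".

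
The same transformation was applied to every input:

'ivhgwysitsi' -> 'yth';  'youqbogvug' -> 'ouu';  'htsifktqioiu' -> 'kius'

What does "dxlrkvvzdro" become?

vdl

The transformation: keep one character in every 3, starting at position 3 (positions 3rd, 6th, 9th, ...), then move the first character to the end.
"dxlrkvvzdro" → "lvd" → "vdl".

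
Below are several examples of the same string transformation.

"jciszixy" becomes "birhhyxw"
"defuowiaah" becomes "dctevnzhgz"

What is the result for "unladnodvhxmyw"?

In each case the input is transformed by: swap each adjacent pair of characters (1↔2, 3↔4, ...), then shift every letter 1 place backward in the alphabet (wrapping around).
Working it through for "unladnodvhxmyw": intermediate "nualnddohvmxwy", final "mtzkmccngulwvx".

mtzkmccngulwvx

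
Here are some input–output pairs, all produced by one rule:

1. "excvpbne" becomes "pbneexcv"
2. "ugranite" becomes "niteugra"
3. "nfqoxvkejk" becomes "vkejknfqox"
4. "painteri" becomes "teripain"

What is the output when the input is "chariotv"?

Rule — swap the front and back halves of the string.
Applying that to "chariotv" gives "iotvchar".

iotvchar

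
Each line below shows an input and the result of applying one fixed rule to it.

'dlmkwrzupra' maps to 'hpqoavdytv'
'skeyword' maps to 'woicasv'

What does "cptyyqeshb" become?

Looking at the pairs, the operation is to delete the last character, then shift every letter 4 places forward in the alphabet (wrapping around).
Applying both steps to "cptyyqeshb": "cptyyqesh", then "gtxccuiwl".

gtxccuiwl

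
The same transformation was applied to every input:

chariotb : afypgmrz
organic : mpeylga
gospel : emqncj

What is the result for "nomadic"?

lmkybga

Rule — shift every letter 2 places backward in the alphabet (wrapping around).
Applying that to "nomadic" gives "lmkybga".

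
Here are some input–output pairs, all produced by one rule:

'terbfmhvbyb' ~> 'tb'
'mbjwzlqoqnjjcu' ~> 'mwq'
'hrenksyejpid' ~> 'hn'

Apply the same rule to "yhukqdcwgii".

The pattern: keep one character in every 3, starting at position 1 (positions 1st, 4th, 7th, ...), then delete the last 2 characters.
"yhukqdcwgii" → "ykci" → "yk".

yk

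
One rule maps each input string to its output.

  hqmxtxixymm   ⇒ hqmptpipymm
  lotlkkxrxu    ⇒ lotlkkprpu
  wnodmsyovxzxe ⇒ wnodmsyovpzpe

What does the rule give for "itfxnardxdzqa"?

Each output is the input with this applied: replace every "x" with "p".
So "itfxnardxdzqa" becomes "itfpnardpdzqa".

itfpnardpdzqa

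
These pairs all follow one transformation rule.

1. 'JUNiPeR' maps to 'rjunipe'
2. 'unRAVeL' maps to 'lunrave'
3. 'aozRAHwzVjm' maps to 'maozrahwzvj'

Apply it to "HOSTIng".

Looking at the pairs, the operation is to move the last character to the front, then convert every letter to lowercase.
On "HOSTIng": the first step gives "gHOSTIn", and the second then gives "ghostin".

ghostin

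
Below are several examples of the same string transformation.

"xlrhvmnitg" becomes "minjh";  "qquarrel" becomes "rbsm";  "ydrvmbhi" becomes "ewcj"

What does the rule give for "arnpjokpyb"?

sqpqc

In each case the input is transformed by: shift every letter 1 place forward in the alphabet (wrapping around), then keep every other character starting from the second (positions 2nd, 4th, 6th, ...).
Starting from "arnpjokpyb": after the first operation, "bsoqkplqzc"; after the second, "sqpqc".
(Check on "ydrvmbhi": → "zeswncij" → "ewcj" ✓)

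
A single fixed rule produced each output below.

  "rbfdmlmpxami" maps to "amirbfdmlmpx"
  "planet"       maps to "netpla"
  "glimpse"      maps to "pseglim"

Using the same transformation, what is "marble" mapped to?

Looking at the pairs, the operation is to move the last 3 characters to the front (rotate right by 3).
So "marble" becomes "blemar".

blemar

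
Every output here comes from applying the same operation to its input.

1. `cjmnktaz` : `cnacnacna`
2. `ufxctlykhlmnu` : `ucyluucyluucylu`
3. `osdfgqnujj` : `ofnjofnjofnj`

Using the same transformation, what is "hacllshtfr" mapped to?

hlhrhlhrhlhr

Each output is the input with this applied: keep one character in every 3, starting at position 1 (positions 1st, 4th, 7th, ...), then write the whole string 3 times in a row.
For "hacllshtfr", step one produces "hlhr"; step two turns that into "hlhrhlhrhlhr".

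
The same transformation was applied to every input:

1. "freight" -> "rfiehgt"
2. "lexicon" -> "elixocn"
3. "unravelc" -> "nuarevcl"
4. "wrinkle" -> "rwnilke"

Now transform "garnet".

Looking at the pairs, the operation is to swap each adjacent pair of characters (1↔2, 3↔4, ...).
Doing the same to "garnet": "agnrte".

agnrte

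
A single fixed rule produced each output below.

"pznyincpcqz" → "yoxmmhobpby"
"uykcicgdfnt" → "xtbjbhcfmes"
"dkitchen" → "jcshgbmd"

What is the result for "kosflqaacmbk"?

What's happening: swap each adjacent pair of characters (1↔2, 3↔4, ...), then shift every letter 1 place backward in the alphabet (wrapping around).
Starting from "kosflqaacmbk": after the first operation, "okfsqlaamckb"; after the second, "njerpkzzlbja".

njerpkzzlbja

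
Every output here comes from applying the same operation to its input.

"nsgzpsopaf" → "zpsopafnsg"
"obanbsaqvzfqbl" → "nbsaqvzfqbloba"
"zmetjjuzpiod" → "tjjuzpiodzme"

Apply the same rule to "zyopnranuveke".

pnranuvekezyo

The transformation: move the first 3 characters to the end (rotate left by 3).
For "zyopnranuveke" the result is "pnranuvekezyo".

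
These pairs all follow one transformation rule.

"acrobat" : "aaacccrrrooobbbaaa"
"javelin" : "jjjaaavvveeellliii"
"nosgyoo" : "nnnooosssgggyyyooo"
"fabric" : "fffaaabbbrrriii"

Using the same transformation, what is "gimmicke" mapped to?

The rule is to delete the last character, then repeat every character 3 times.
So "gimmicke" becomes "gggiiimmmmmmiiiccckkk".
(Check on "acrobat": → "acroba" → "aaacccrrrooobbbaaa" ✓)

gggiiimmmmmmiiiccckkk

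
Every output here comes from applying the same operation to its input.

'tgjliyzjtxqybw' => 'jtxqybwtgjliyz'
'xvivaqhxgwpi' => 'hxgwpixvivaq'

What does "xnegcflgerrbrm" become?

The pattern: swap the front and back halves of the string.
On "xnegcflgerrbrm" that produces "gerrbrmxnegcfl".

gerrbrmxnegcfl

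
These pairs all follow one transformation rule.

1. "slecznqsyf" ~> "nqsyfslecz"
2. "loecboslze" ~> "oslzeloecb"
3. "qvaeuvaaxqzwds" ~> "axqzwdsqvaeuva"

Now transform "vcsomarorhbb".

rorhbbvcsoma

Each output is the input with this applied: swap the front and back halves of the string.
Applying that to "vcsomarorhbb" gives "rorhbbvcsoma".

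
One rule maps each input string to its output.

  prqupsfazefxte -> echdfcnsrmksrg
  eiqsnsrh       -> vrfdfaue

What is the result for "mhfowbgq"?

uzbsojdt

The transformation: swap each adjacent pair of characters (1↔2, 3↔4, ...), then shift every letter 13 places forward in the alphabet (wrapping around) — i.e. ROT13.
On "mhfowbgq": the first step gives "hmofbwqg", and the second then gives "uzbsojdt".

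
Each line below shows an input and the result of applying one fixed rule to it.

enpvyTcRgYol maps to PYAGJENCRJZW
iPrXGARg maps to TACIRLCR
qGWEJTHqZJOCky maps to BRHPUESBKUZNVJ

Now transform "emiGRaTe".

Each output is the input with this applied: shift every letter 11 places forward in the alphabet (wrapping around), then convert every letter to uppercase.
On "emiGRaTe": the first step gives "pxtRClEp", and the second then gives "PXTRCLEP".

PXTRCLEP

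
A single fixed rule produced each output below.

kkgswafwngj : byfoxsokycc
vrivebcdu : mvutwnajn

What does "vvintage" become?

wyslfann

The transformation: shift every letter 8 places backward in the alphabet (wrapping around), then reverse the string.
On "vvintage": the first step gives "nnaflsyw", and the second then gives "wyslfann".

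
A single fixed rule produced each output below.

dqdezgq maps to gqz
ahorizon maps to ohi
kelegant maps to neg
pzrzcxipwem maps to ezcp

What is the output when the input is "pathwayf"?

yaw

Looking at the pairs, the operation is to move the last 2 characters to the front (rotate right by 2), then keep one character in every 3, starting at position 1 (positions 1st, 4th, 7th, ...).
"pathwayf" → "yaw".
(Check on "dqdezgq": → "gqdqdez" → "gqz" ✓)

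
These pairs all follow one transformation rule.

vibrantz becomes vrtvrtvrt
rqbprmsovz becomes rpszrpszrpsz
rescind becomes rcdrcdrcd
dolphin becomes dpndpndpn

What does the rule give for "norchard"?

ncrncrncr

The rule is to keep one character in every 3, starting at position 1 (positions 1st, 4th, 7th, ...), then write the whole string 3 times in a row.
Working it through for "norchard": intermediate "ncr", final "ncrncrncr".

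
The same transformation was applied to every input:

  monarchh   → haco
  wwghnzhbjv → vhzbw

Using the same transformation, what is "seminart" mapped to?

The transformation: keep every other character starting from the second (positions 2nd, 4th, 6th, ...), then swap the first and last characters.
Starting from "seminart": after the first operation, "eiat"; after the second, "tiae".

tiae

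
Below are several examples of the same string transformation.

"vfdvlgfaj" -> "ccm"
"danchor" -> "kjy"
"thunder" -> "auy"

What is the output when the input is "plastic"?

wzj

Each output is the input with this applied: shift every letter 7 places forward in the alphabet (wrapping around), then keep one character in every 3, starting at position 1 (positions 1st, 4th, 7th, ...).
"plastic" → "wshzapj" → "wzj".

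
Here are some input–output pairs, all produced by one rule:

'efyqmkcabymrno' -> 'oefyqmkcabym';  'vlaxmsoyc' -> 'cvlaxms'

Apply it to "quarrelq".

qquarr

The transformation: move the last 3 characters to the front (rotate right by 3), then delete the first 2 characters.
On "quarrelq": the first step gives "elqquarr", and the second then gives "qquarr".
(Check on "vlaxmsoyc": → "oycvlaxms" → "cvlaxms" ✓)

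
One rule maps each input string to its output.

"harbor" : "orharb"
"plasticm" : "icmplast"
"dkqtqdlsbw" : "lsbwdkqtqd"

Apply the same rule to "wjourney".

neywjour

Rule — swap the front and back halves of the string, then move the first character to the end.
Starting from "wjourney": after the first operation, "rneywjou"; after the second, "neywjour".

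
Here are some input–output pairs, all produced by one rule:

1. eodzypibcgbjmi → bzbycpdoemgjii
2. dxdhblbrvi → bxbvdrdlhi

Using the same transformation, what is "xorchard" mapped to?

The transformation: sort the characters into alphabetical order, then take characters alternately from the front and the back (1st, last, 2nd, 2nd-last, ...).
For "xorchard", step one produces "acdhorrx"; step two turns that into "axcrdrho".

axcrdrho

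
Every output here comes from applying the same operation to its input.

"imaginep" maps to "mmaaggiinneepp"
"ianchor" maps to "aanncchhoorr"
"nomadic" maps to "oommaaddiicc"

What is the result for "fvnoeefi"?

The pattern: delete the first character, then double every character.
Applying both steps to "fvnoeefi": "vnoeefi", then "vvnnooeeeeffii".

vvnnooeeeeffii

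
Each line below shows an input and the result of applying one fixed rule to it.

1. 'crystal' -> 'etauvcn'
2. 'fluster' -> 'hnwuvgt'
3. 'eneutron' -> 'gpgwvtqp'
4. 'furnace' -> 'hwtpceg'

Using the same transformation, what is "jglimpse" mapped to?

linkorug

The rule is to shift every letter 2 places forward in the alphabet (wrapping around).
For "jglimpse" the result is "linkorug".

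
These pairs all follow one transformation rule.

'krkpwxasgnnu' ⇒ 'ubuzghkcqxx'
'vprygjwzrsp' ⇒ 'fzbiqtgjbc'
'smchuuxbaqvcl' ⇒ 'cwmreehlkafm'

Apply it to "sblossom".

Looking at the pairs, the operation is to shift every letter 10 places forward in the alphabet (wrapping around), then delete the last character.
Working it through for "sblossom": intermediate "clvyccyw", final "clvyccy".

clvyccy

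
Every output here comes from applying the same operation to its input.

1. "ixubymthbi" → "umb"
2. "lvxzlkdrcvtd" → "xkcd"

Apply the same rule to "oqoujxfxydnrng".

Looking at the pairs, the operation is to keep one character in every 3, starting at position 3 (positions 3rd, 6th, 9th, ...).
Doing the same to "oqoujxfxydnrng": "oxyr".

oxyr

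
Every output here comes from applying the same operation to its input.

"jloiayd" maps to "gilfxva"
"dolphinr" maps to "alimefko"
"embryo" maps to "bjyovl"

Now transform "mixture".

jfuqrob

Rule — shift every letter 3 places backward in the alphabet (wrapping around).
"mixture" → "jfuqrob".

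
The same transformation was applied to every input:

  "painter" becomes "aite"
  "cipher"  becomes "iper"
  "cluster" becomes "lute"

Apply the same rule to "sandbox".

In each case the input is transformed by: double every character, then keep one character in every 3, starting at position 3 (positions 3rd, 6th, 9th, ...).
For "sandbox", step one produces "ssaannddbbooxx"; step two turns that into "anbo".

anbo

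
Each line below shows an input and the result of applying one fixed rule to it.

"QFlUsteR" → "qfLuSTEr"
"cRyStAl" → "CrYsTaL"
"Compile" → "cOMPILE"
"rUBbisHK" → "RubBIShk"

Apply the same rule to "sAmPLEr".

SaMpleR

The pattern: flip the case of every letter.
Doing the same to "sAmPLEr": "SaMpleR".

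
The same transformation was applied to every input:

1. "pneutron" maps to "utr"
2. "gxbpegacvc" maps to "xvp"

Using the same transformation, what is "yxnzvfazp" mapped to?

zzy

Rule — sort the characters into reverse alphabetical order, then keep only the first 3 characters.
Starting from "yxnzvfazp": after the first operation, "zzyxvpnfa"; after the second, "zzy".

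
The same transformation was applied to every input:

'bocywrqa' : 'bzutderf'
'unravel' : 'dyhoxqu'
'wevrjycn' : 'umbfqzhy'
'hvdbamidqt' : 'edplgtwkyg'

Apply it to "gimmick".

Each output is the input with this applied: shift every letter 3 places forward in the alphabet (wrapping around), then move the first 3 characters to the end (rotate left by 3).
Working it through for "gimmick": intermediate "jlpplfn", final "plfnjlp".

plfnjlp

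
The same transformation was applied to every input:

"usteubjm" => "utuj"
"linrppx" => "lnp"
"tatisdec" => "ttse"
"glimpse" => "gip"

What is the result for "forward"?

fra

Rule — move the last character to the front, then keep every other character starting from the second (positions 2nd, 4th, 6th, ...).
Doing the same to "forward": "fra".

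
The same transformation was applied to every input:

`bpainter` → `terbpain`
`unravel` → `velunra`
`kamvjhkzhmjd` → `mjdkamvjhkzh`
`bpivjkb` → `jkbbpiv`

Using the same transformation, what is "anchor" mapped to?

The transformation: move the last 3 characters to the front (rotate right by 3).
Doing the same to "anchor": "horanc".

horanc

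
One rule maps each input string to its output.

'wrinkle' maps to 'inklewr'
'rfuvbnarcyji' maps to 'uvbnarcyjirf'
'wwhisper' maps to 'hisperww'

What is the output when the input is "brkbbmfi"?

kbbmfibr

Looking at the pairs, the operation is to move the first 2 characters to the end (rotate left by 2).
On "brkbbmfi" that produces "kbbmfibr".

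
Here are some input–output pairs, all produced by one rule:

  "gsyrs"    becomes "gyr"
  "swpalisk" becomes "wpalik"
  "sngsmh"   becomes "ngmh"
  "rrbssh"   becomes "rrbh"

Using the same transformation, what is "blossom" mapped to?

bloom

The pattern: remove every "s".
So "blossom" becomes "bloom".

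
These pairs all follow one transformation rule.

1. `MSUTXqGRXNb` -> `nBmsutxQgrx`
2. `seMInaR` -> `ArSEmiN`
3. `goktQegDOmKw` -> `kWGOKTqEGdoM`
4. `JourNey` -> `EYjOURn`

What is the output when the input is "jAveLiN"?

InJaVEl

In each case the input is transformed by: move the last 2 characters to the front (rotate right by 2), then flip the case of every letter.
Doing the same to "jAveLiN": "InJaVEl".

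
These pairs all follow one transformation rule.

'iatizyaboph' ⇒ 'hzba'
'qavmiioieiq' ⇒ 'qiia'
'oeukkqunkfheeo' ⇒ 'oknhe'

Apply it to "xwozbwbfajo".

Rule — keep one character in every 3, starting at position 2 (positions 2nd, 5th, 8th, ...), then swap the first and last characters.
Starting from "xwozbwbfajo": after the first operation, "wbfo"; after the second, "obfw".

obfw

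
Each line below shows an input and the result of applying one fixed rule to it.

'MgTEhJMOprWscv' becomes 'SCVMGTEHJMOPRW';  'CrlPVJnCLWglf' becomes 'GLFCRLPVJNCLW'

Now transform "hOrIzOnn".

ONNHORIZ

What's happening: move the last 3 characters to the front (rotate right by 3), then convert every letter to uppercase.
Starting from "hOrIzOnn": after the first operation, "OnnhOrIz"; after the second, "ONNHORIZ".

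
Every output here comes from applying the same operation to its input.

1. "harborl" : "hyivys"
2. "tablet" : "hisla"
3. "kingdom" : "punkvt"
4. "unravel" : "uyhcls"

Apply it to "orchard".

yjohyk

The rule is to delete the first character, then shift every letter 7 places forward in the alphabet (wrapping around).
On "orchard": the first step gives "rchard", and the second then gives "yjohyk".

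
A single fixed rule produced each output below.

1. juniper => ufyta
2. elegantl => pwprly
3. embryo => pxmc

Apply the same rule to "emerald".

In each case the input is transformed by: shift every letter 11 places forward in the alphabet (wrapping around), then delete the last 2 characters.
On "emerald" that produces "pxpcl".

pxpcl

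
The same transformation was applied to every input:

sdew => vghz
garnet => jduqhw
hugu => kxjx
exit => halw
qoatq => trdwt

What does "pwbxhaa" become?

szeakdd

Rule — shift every letter 3 places forward in the alphabet (wrapping around).
For "pwbxhaa" the result is "szeakdd".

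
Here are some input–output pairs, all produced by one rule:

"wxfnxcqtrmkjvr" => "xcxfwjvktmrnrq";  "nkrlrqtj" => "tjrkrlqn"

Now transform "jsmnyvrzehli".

Each output is the input with this applied: sort the characters into reverse alphabetical order, then take characters alternately from the front and the back (1st, last, 2nd, 2nd-last, ...).
Applying both steps to "jsmnyvrzehli": "zyvsrnmljihe", then "zeyhvisjrlnm".

zeyhvisjrlnm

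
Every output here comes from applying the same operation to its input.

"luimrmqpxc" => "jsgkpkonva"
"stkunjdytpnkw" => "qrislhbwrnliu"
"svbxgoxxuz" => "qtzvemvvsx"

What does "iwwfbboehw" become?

The rule is to shift every letter 2 places backward in the alphabet (wrapping around).
So "iwwfbboehw" becomes "guudzzmcfu".

guudzzmcfu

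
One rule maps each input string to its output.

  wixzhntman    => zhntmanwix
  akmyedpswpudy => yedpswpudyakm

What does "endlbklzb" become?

Each output is the input with this applied: move the first 3 characters to the end (rotate left by 3).
Doing the same to "endlbklzb": "lbklzbend".

lbklzbend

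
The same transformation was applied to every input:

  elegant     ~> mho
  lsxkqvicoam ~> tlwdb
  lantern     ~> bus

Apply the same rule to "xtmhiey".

The transformation: shift every letter 1 place forward in the alphabet (wrapping around), then keep every other character starting from the second (positions 2nd, 4th, 6th, ...).
Starting from "xtmhiey": after the first operation, "yunijfz"; after the second, "uif".

uif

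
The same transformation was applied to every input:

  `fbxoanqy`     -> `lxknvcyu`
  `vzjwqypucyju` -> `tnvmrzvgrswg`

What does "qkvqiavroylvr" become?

nfxsolvisonhs

Rule — shift every letter 3 places backward in the alphabet (wrapping around), then move the first 3 characters to the end (rotate left by 3).
Applying both steps to "qkvqiavroylvr": "nhsnfxsolviso", then "nfxsolvisonhs".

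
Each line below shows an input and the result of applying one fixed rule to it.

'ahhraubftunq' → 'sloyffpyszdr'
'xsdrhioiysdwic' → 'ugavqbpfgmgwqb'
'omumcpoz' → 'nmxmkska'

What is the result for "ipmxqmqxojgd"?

The transformation: move the last 3 characters to the front (rotate right by 3), then shift every letter 2 places backward in the alphabet (wrapping around).
Working it through for "ipmxqmqxojgd": intermediate "jgdipmxqmqxo", final "hebgnkvokovm".

hebgnkvokovm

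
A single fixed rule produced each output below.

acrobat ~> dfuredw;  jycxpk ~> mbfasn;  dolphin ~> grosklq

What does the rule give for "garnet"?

The rule is to shift every letter 3 places forward in the alphabet (wrapping around).
So "garnet" becomes "jduqhw".

jduqhw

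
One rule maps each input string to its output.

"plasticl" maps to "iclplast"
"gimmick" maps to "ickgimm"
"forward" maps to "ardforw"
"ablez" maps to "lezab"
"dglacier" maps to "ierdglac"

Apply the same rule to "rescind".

indresc

Each output is the input with this applied: move the last 3 characters to the front (rotate right by 3).
Applying that to "rescind" gives "indresc".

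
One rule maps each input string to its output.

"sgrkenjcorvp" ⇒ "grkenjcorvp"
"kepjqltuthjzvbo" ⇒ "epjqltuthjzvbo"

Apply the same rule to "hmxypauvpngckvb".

Rule — delete the first character.
Applying that to "hmxypauvpngckvb" gives "mxypauvpngckvb".

mxypauvpngckvb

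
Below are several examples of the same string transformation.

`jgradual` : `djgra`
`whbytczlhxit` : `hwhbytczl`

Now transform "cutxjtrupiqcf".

What's happening: delete the last 3 characters, then move the last character to the front.
Applying that to "cutxjtrupiqcf" gives "icutxjtrup".

icutxjtrup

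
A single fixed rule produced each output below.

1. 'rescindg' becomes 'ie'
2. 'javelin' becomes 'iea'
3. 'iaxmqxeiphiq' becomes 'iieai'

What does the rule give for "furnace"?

The rule is to reverse the string, then keep only the vowels.
Applying both steps to "furnace": "ecanruf", then "eau".

eau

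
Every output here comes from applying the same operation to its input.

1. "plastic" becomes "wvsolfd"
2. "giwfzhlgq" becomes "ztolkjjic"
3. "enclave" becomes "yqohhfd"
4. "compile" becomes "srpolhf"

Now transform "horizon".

urrqlkc

What's happening: shift every letter 3 places forward in the alphabet (wrapping around), then sort the characters into reverse alphabetical order.
For "horizon" the result is "urrqlkc".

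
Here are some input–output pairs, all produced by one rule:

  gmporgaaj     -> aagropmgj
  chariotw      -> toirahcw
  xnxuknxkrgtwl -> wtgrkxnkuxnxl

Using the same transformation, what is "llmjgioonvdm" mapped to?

dvnooigjmllm

Each output is the input with this applied: move the last character to the front, then reverse the string.
For "llmjgioonvdm", step one produces "mllmjgioonvd"; step two turns that into "dvnooigjmllm".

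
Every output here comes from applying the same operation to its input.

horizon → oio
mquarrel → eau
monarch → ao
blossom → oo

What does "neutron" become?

oue

What's happening: reverse the string, then keep only the vowels.
Working it through for "neutron": intermediate "nortuen", final "oue".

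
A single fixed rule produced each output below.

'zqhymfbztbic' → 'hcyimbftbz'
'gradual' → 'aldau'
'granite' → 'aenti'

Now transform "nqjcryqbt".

The transformation: delete the first 2 characters, then take characters alternately from the front and the back (1st, last, 2nd, 2nd-last, ...).
"nqjcryqbt" → "jcryqbt" → "jtcbrqy".

jtcbrqy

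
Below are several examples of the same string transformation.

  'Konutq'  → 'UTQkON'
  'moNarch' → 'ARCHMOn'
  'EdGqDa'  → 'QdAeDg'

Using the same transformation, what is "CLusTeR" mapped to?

The transformation: flip the case of every letter, then move the first 3 characters to the end (rotate left by 3).
Applying that to "CLusTeR" gives "StErclU".

StErclU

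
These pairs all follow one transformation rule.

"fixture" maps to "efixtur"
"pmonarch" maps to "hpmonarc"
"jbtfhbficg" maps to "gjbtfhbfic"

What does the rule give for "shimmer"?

Rule — move the last character to the front.
"shimmer" → "rshimme".

rshimme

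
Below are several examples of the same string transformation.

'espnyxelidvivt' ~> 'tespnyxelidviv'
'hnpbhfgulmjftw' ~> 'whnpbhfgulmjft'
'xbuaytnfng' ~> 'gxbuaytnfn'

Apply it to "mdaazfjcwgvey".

ymdaazfjcwgve

The rule is to move the last character to the front.
"mdaazfjcwgvey" → "ymdaazfjcwgve".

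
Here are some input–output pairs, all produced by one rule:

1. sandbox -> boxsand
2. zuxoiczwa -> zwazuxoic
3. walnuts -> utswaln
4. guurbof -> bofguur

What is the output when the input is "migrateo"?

The rule is to move the last 3 characters to the front (rotate right by 3).
On "migrateo" that produces "teomigra".

teomigra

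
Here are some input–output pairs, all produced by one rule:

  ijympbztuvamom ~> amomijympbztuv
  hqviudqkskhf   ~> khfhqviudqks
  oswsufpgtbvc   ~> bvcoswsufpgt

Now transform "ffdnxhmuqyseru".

In each case the input is transformed by: move the first 3 characters to the end (rotate left by 3), then swap the front and back halves of the string.
On "ffdnxhmuqyseru": the first step gives "nxhmuqyseruffd", and the second then gives "seruffdnxhmuqy".

seruffdnxhmuqy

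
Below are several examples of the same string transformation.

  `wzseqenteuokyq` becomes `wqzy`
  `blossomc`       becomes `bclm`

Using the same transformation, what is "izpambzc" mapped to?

iczz

The transformation: take characters alternately from the front and the back (1st, last, 2nd, 2nd-last, ...), then keep only the first 4 characters.
Applying both steps to "izpambzc": "iczzpbam", then "iczz".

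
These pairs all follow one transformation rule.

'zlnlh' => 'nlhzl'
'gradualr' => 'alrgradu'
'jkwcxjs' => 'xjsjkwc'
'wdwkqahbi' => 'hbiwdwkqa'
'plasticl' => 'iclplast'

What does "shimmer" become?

mershim

Each output is the input with this applied: move the last 3 characters to the front (rotate right by 3).
Applying that to "shimmer" gives "mershim".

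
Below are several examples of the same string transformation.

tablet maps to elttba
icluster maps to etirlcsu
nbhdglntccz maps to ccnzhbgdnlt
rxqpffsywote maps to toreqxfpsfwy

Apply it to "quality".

tiqyaul

The transformation: move the last 3 characters to the front (rotate right by 3), then swap each adjacent pair of characters (1↔2, 3↔4, ...).
For "quality" the result is "tiqyaul".
(Check on "icluster": → "tericlus" → "etirlcsu" ✓)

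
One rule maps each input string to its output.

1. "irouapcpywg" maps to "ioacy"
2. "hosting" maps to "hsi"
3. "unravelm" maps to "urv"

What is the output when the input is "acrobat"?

arb

Rule — delete the last 2 characters, then keep every other character starting from the first (positions 1st, 3rd, 5th, ...).
Working it through for "acrobat": intermediate "acrob", final "arb".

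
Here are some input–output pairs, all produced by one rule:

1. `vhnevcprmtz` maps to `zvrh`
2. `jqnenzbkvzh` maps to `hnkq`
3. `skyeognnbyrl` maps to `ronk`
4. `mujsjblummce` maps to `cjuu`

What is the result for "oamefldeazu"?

The pattern: keep one character in every 3, starting at position 2 (positions 2nd, 5th, 8th, ...), then swap the first and last characters.
Working it through for "oamefldeazu": intermediate "afeu", final "ufea".

ufea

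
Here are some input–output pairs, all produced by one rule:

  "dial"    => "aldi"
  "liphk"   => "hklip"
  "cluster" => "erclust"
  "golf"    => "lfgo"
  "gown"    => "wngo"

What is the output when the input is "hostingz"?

gzhostin

The rule is to move the last 2 characters to the front (rotate right by 2).
Applying that to "hostingz" gives "gzhostin".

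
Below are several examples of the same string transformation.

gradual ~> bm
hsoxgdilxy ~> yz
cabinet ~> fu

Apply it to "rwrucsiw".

Looking at the pairs, the operation is to shift every letter 1 place forward in the alphabet (wrapping around), then keep only the last 2 characters.
Starting from "rwrucsiw": after the first operation, "sxsvdtjx"; after the second, "jx".

jx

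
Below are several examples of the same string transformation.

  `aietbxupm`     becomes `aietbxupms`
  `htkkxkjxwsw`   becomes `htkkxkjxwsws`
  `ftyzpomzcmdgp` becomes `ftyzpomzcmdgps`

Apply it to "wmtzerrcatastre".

wmtzerrcatastres

The transformation: append "s".
So "wmtzerrcatastre" becomes "wmtzerrcatastres".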